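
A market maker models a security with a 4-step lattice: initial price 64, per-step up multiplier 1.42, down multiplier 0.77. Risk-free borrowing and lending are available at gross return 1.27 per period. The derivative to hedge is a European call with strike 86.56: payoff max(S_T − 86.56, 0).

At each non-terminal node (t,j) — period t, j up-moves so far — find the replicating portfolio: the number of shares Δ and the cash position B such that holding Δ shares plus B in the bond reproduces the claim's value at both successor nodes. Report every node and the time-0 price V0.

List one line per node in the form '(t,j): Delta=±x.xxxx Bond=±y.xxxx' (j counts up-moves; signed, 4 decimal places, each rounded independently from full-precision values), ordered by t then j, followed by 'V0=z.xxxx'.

(0,0): Delta=0.8985 Bond=-25.3196
(1,0): Delta=0.6247 Bond=-18.6645
(1,1): Delta=0.9430 Bond=-36.2033
(2,0): Delta=0.0000 Bond=0.0000
(2,1): Delta=0.7263 Bond=-30.8151
(2,2): Delta=0.9782 Bond=-50.5271
(3,0): Delta=0.0000 Bond=0.0000
(3,1): Delta=0.0000 Bond=0.0000
(3,2): Delta=0.8445 Bond=-50.8758
(3,3): Delta=1.0000 Bond=-68.1575
V0=32.1813

Risk-neutral probability p* = (R−d)/(u−d) = (1.27−0.77)/(1.42−0.77) = 0.7692.
Terminal payoffs: V(4,0)=0.0000, V(4,1)=0.0000, V(4,2)=0.0000, V(4,3)=54.5428, V(4,4)=173.6556
Node (3,0) S=29.2181: V=(p*·0.0000+(1−p*)·0.0000)/1.27=0.0000; Δ=(0.0000−0.0000)/(41.4897−22.4979)=0.0000; B=V−Δ·S=0.0000
Node (3,1) S=53.8828: V=(p*·0.0000+(1−p*)·0.0000)/1.27=0.0000; Δ=(0.0000−0.0000)/(76.5135−41.4897)=0.0000; B=V−Δ·S=0.0000
Node (3,2) S=99.3682: V=(p*·54.5428+(1−p*)·0.0000)/1.27=33.0362; Δ=(54.5428−0.0000)/(141.1028−76.5135)=0.8445; B=V−Δ·S=-50.8758
Node (3,3) S=183.2504: V=(p*·173.6556+(1−p*)·54.5428)/1.27=115.0930; Δ=(173.6556−54.5428)/(260.2156−141.1028)=1.0000; B=V−Δ·S=-68.1575
Node (2,0) S=37.9456: V=(p*·0.0000+(1−p*)·0.0000)/1.27=0.0000; Δ=(0.0000−0.0000)/(53.8828−29.2181)=0.0000; B=V−Δ·S=0.0000
Node (2,1) S=69.9776: V=(p*·33.0362+(1−p*)·0.0000)/1.27=20.0098; Δ=(33.0362−0.0000)/(99.3682−53.8828)=0.7263; B=V−Δ·S=-30.8151
Node (2,2) S=129.0496: V=(p*·115.0930+(1−p*)·33.0362)/1.27=75.7140; Δ=(115.0930−33.0362)/(183.2504−99.3682)=0.9782; B=V−Δ·S=-50.5271
Node (1,0) S=49.2800: V=(p*·20.0098+(1−p*)·0.0000)/1.27=12.1198; Δ=(20.0098−0.0000)/(69.9776−37.9456)=0.6247; B=V−Δ·S=-18.6645
Node (1,1) S=90.8800: V=(p*·75.7140+(1−p*)·20.0098)/1.27=49.4954; Δ=(75.7140−20.0098)/(129.0496−69.9776)=0.9430; B=V−Δ·S=-36.2033
Node (0,0) S=64.0000: V=(p*·49.4954+(1−p*)·12.1198)/1.27=32.1813; Δ=(49.4954−12.1198)/(90.8800−49.2800)=0.8985; B=V−Δ·S=-25.3196
Self-financing check: at every node Δ·S+B equals the discounted successor values.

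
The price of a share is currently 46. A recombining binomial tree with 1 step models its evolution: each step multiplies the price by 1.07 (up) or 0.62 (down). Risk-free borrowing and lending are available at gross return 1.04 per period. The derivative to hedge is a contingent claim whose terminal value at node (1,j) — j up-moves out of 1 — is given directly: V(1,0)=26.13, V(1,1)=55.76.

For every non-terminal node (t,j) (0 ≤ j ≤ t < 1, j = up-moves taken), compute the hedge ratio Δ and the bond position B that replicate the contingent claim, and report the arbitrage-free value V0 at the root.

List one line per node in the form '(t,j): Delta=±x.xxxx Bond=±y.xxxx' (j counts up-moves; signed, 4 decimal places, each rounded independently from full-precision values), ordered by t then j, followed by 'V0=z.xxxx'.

The replicating-portfolio and risk-neutral prices coincide; use p* = (1.04−0.62)/(1.07−0.62) = 0.9333 for the latter.
Terminal payoffs: V(1,0)=26.1300, V(1,1)=55.7600
(0,0): S=46.0000. Δ = (V_up−V_dn)/(S_up−S_dn) = (55.7600−26.1300)/(49.2200−28.5200) = 1.4314. V = [p*·55.7600 + (1−p*)·26.1300]/1.04 = 51.7160. B = V − Δ·S = -14.1284.
Root portfolio cost Δ·46+B reproduces V0=51.7160.

(0,0): Delta=1.4314 Bond=-14.1284
V0=51.7160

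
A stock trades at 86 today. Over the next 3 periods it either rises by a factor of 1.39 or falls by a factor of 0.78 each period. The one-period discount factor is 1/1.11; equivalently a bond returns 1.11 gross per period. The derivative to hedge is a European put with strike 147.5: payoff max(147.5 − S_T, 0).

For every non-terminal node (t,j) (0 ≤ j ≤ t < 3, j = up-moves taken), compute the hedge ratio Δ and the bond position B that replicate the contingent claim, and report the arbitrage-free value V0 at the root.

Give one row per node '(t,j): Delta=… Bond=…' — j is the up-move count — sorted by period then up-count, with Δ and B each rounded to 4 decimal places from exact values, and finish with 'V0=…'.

(0,0): Delta=-0.6221 Bond=85.0127
(1,0): Delta=-1.0000 Bond=119.7143
(1,1): Delta=-0.4422 Bond=72.8548
(2,0): Delta=-1.0000 Bond=132.8829
(2,1): Delta=-1.0000 Bond=132.8829
(2,2): Delta=-0.1765 Bond=36.7356
V0=31.5130

Under the risk-neutral measure, an up-move has probability p* = (R−d)/(u−d) = 0.5410 and values discount at R = 1.11.
Terminal payoffs: V(3,0)=106.6885, V(3,1)=74.7719, V(3,2)=17.8947, V(3,3)=0.0000
(2,0): S=52.3224. Δ = (V_up−V_dn)/(S_up−S_dn) = (74.7719−106.6885)/(72.7281−40.8115) = -1.0000. V = [p*·74.7719 + (1−p*)·106.6885]/1.11 = 80.5605. B = V − Δ·S = 132.8829.
(2,1): S=93.2412. Δ = (V_up−V_dn)/(S_up−S_dn) = (17.8947−74.7719)/(129.6053−72.7281) = -1.0000. V = [p*·17.8947 + (1−p*)·74.7719]/1.11 = 39.6417. B = V − Δ·S = 132.8829.
(2,2): S=166.1606. Δ = (V_up−V_dn)/(S_up−S_dn) = (0.0000−17.8947)/(230.9632−129.6053) = -0.1765. V = [p*·0.0000 + (1−p*)·17.8947]/1.11 = 7.4000. B = V − Δ·S = 36.7356.
(1,0): S=67.0800. Δ = (V_up−V_dn)/(S_up−S_dn) = (39.6417−80.5605)/(93.2412−52.3224) = -1.0000. V = [p*·39.6417 + (1−p*)·80.5605]/1.11 = 52.6343. B = V − Δ·S = 119.7143.
(1,1): S=119.5400. Δ = (V_up−V_dn)/(S_up−S_dn) = (7.4000−39.6417)/(166.1606−93.2412) = -0.4422. V = [p*·7.4000 + (1−p*)·39.6417]/1.11 = 19.9995. B = V − Δ·S = 72.8548.
(0,0): S=86.0000. Δ = (V_up−V_dn)/(S_up−S_dn) = (19.9995−52.6343)/(119.5400−67.0800) = -0.6221. V = [p*·19.9995 + (1−p*)·52.6343]/1.11 = 31.5130. B = V − Δ·S = 85.0127.
Self-financing check: at every node Δ·S+B equals the discounted successor values.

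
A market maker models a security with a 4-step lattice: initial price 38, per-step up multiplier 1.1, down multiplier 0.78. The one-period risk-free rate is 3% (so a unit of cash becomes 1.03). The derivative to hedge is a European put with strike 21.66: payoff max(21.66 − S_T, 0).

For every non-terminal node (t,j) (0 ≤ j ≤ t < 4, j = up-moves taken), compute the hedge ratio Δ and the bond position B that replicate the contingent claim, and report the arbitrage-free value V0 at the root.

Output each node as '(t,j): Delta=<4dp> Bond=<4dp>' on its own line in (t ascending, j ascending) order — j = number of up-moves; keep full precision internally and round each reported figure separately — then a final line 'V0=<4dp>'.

The replicating-portfolio and risk-neutral prices coincide; use p* = (1.03−0.78)/(1.1−0.78) = 0.7812 for the latter.
Terminal values V(4,·): V(4,0)=7.5943, V(4,1)=1.8237, V(4,2)=0.0000, V(4,3)=0.0000, V(4,4)=0.0000
(3,0): S=18.0330. Δ = (V_up−V_dn)/(S_up−S_dn) = (1.8237−7.5943)/(19.8363−14.0657) = -1.0000. V = [p*·1.8237 + (1−p*)·7.5943]/1.03 = 2.9962. B = V − Δ·S = 21.0291.
(3,1): S=25.4311. Δ = (V_up−V_dn)/(S_up−S_dn) = (0.0000−1.8237)/(27.9742−19.8363) = -0.2241. V = [p*·0.0000 + (1−p*)·1.8237]/1.03 = 0.3873. B = V − Δ·S = 6.0865.
(3,2): S=35.8644. Δ = (V_up−V_dn)/(S_up−S_dn) = (0.0000−0.0000)/(39.4508−27.9742) = 0.0000. V = [p*·0.0000 + (1−p*)·0.0000]/1.03 = 0.0000. B = V − Δ·S = 0.0000.
(3,3): S=50.5780. Δ = (V_up−V_dn)/(S_up−S_dn) = (0.0000−0.0000)/(55.6358−39.4508) = 0.0000. V = [p*·0.0000 + (1−p*)·0.0000]/1.03 = 0.0000. B = V − Δ·S = 0.0000.
(2,0): S=23.1192. Δ = (V_up−V_dn)/(S_up−S_dn) = (0.3873−2.9962)/(25.4311−18.0330) = -0.3526. V = [p*·0.3873 + (1−p*)·2.9962]/1.03 = 0.9301. B = V − Δ·S = 9.0827.
(2,1): S=32.6040. Δ = (V_up−V_dn)/(S_up−S_dn) = (0.0000−0.3873)/(35.8644−25.4311) = -0.0371. V = [p*·0.0000 + (1−p*)·0.3873]/1.03 = 0.0823. B = V − Δ·S = 1.2926.
(2,2): S=45.9800. Δ = (V_up−V_dn)/(S_up−S_dn) = (0.0000−0.0000)/(50.5780−35.8644) = 0.0000. V = [p*·0.0000 + (1−p*)·0.0000]/1.03 = 0.0000. B = V − Δ·S = 0.0000.
(1,0): S=29.6400. Δ = (V_up−V_dn)/(S_up−S_dn) = (0.0823−0.9301)/(32.6040−23.1192) = -0.0894. V = [p*·0.0823 + (1−p*)·0.9301]/1.03 = 0.2599. B = V − Δ·S = 2.9094.
(1,1): S=41.8000. Δ = (V_up−V_dn)/(S_up−S_dn) = (0.0000−0.0823)/(45.9800−32.6040) = -0.0061. V = [p*·0.0000 + (1−p*)·0.0823]/1.03 = 0.0175. B = V − Δ·S = 0.2745.
(0,0): S=38.0000. Δ = (V_up−V_dn)/(S_up−S_dn) = (0.0175−0.2599)/(41.8000−29.6400) = -0.0199. V = [p*·0.0175 + (1−p*)·0.2599]/1.03 = 0.0685. B = V − Δ·S = 0.8261.
Check: Δ(0,0)·S0 + B(0,0) = 0.0685 = V0.

(0,0): Delta=-0.0199 Bond=0.8261
(1,0): Delta=-0.0894 Bond=2.9094
(1,1): Delta=-0.0061 Bond=0.2745
(2,0): Delta=-0.3526 Bond=9.0827
(2,1): Delta=-0.0371 Bond=1.2926
(2,2): Delta=0.0000 Bond=0.0000
(3,0): Delta=-1.0000 Bond=21.0291
(3,1): Delta=-0.2241 Bond=6.0865
(3,2): Delta=0.0000 Bond=0.0000
(3,3): Delta=0.0000 Bond=0.0000
V0=0.0685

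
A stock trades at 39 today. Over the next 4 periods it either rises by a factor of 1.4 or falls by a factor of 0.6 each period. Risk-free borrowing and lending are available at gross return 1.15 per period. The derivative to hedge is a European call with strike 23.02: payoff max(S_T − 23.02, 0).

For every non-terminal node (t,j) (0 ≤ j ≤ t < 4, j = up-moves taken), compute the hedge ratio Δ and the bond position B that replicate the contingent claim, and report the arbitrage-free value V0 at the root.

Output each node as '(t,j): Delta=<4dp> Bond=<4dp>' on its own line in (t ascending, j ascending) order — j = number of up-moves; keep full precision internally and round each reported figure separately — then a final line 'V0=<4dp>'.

Since d<R<u, set p* = (R−d)/(u−d) = 0.6875; price each node as the discounted p*-expectation of its children.
At expiry t=4: V(4,0)=0.0000, V(4,1)=0.0000, V(4,2)=4.4984, V(4,3)=41.1896, V(4,4)=126.8024
(3,0): S=8.4240. Δ = (V_up−V_dn)/(S_up−S_dn) = (0.0000−0.0000)/(11.7936−5.0544) = 0.0000. V = [p*·0.0000 + (1−p*)·0.0000]/1.15 = 0.0000. B = V − Δ·S = 0.0000.
(3,1): S=19.6560. Δ = (V_up−V_dn)/(S_up−S_dn) = (4.4984−0.0000)/(27.5184−11.7936) = 0.2861. V = [p*·4.4984 + (1−p*)·0.0000]/1.15 = 2.6893. B = V − Δ·S = -2.9337.
(3,2): S=45.8640. Δ = (V_up−V_dn)/(S_up−S_dn) = (41.1896−4.4984)/(64.2096−27.5184) = 1.0000. V = [p*·41.1896 + (1−p*)·4.4984]/1.15 = 25.8466. B = V − Δ·S = -20.0174.
(3,3): S=107.0160. Δ = (V_up−V_dn)/(S_up−S_dn) = (126.8024−41.1896)/(149.8224−64.2096) = 1.0000. V = [p*·126.8024 + (1−p*)·41.1896]/1.15 = 86.9986. B = V − Δ·S = -20.0174.
(2,0): S=14.0400. Δ = (V_up−V_dn)/(S_up−S_dn) = (2.6893−0.0000)/(19.6560−8.4240) = 0.2394. V = [p*·2.6893 + (1−p*)·0.0000]/1.15 = 1.6077. B = V − Δ·S = -1.7539.
(2,1): S=32.7600. Δ = (V_up−V_dn)/(S_up−S_dn) = (25.8466−2.6893)/(45.8640−19.6560) = 0.8836. V = [p*·25.8466 + (1−p*)·2.6893]/1.15 = 16.1826. B = V − Δ·S = -12.7641.
(2,2): S=76.4400. Δ = (V_up−V_dn)/(S_up−S_dn) = (86.9986−25.8466)/(107.0160−45.8640) = 1.0000. V = [p*·86.9986 + (1−p*)·25.8466]/1.15 = 59.0336. B = V − Δ·S = -17.4064.
(1,0): S=23.4000. Δ = (V_up−V_dn)/(S_up−S_dn) = (16.1826−1.6077)/(32.7600−14.0400) = 0.7786. V = [p*·16.1826 + (1−p*)·1.6077]/1.15 = 10.1112. B = V − Δ·S = -8.1073.
(1,1): S=54.6000. Δ = (V_up−V_dn)/(S_up−S_dn) = (59.0336−16.1826)/(76.4400−32.7600) = 0.9810. V = [p*·59.0336 + (1−p*)·16.1826]/1.15 = 39.6892. B = V − Δ·S = -13.8745.
(0,0): S=39.0000. Δ = (V_up−V_dn)/(S_up−S_dn) = (39.6892−10.1112)/(54.6000−23.4000) = 0.9480. V = [p*·39.6892 + (1−p*)·10.1112]/1.15 = 26.4749. B = V − Δ·S = -10.4976.
Check: Δ(0,0)·S0 + B(0,0) = 26.4749 = V0.

(0,0): Delta=0.9480 Bond=-10.4976
(1,0): Delta=0.7786 Bond=-8.1073
(1,1): Delta=0.9810 Bond=-13.8745
(2,0): Delta=0.2394 Bond=-1.7539
(2,1): Delta=0.8836 Bond=-12.7641
(2,2): Delta=1.0000 Bond=-17.4064
(3,0): Delta=0.0000 Bond=0.0000
(3,1): Delta=0.2861 Bond=-2.9337
(3,2): Delta=1.0000 Bond=-20.0174
(3,3): Delta=1.0000 Bond=-20.0174
V0=26.4749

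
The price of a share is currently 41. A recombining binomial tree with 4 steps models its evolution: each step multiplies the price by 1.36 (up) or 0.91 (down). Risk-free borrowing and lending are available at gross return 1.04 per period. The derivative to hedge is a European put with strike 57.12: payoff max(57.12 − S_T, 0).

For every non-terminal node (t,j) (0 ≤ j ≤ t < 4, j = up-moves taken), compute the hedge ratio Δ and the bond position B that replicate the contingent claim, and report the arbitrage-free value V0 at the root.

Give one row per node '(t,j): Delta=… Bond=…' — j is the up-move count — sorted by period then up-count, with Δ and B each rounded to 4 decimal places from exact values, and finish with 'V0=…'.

(0,0): Delta=-0.5598 Bond=34.6548
(1,0): Delta=-0.7288 Bond=42.3478
(1,1): Delta=-0.2814 Bond=20.5165
(2,0): Delta=-0.8968 Bond=49.7439
(2,1): Delta=-0.4522 Bond=30.0054
(2,2): Delta=0.0000 Bond=0.0000
(3,0): Delta=-1.0000 Bond=54.9231
(3,1): Delta=-0.7267 Bond=43.8829
(3,2): Delta=0.0000 Bond=0.0000
(3,3): Delta=0.0000 Bond=0.0000
V0=11.7036

The replicating-portfolio and risk-neutral prices coincide; use p* = (1.04−0.91)/(1.36−0.91) = 0.2889 for the latter.
Terminal payoffs: V(4,0)=29.0043, V(4,1)=15.1009, V(4,2)=0.0000, V(4,3)=0.0000, V(4,4)=0.0000
Node (3,0) S=30.8964: V=(p*·15.1009+(1−p*)·29.0043)/1.04=24.0267; Δ=(15.1009−29.0043)/(42.0191−28.1157)=-1.0000; B=V−Δ·S=54.9231
Node (3,1) S=46.1749: V=(p*·0.0000+(1−p*)·15.1009)/1.04=10.3254; Δ=(0.0000−15.1009)/(62.7978−42.0191)=-0.7267; B=V−Δ·S=43.8829
Node (3,2) S=69.0086: V=(p*·0.0000+(1−p*)·0.0000)/1.04=0.0000; Δ=(0.0000−0.0000)/(93.8517−62.7978)=0.0000; B=V−Δ·S=0.0000
Node (3,3) S=103.1337: V=(p*·0.0000+(1−p*)·0.0000)/1.04=0.0000; Δ=(0.0000−0.0000)/(140.2618−93.8517)=0.0000; B=V−Δ·S=0.0000
Node (2,0) S=33.9521: V=(p*·10.3254+(1−p*)·24.0267)/1.04=19.2967; Δ=(10.3254−24.0267)/(46.1749−30.8964)=-0.8968; B=V−Δ·S=49.7439
Node (2,1) S=50.7416: V=(p*·0.0000+(1−p*)·10.3254)/1.04=7.0601; Δ=(0.0000−10.3254)/(69.0086−46.1749)=-0.4522; B=V−Δ·S=30.0054
Node (2,2) S=75.8336: V=(p*·0.0000+(1−p*)·0.0000)/1.04=0.0000; Δ=(0.0000−0.0000)/(103.1337−69.0086)=0.0000; B=V−Δ·S=0.0000
Node (1,0) S=37.3100: V=(p*·7.0601+(1−p*)·19.2967)/1.04=15.1554; Δ=(7.0601−19.2967)/(50.7416−33.9521)=-0.7288; B=V−Δ·S=42.3478
Node (1,1) S=55.7600: V=(p*·0.0000+(1−p*)·7.0601)/1.04=4.8274; Δ=(0.0000−7.0601)/(75.8336−50.7416)=-0.2814; B=V−Δ·S=20.5165
Node (0,0) S=41.0000: V=(p*·4.8274+(1−p*)·15.1554)/1.04=11.7036; Δ=(4.8274−15.1554)/(55.7600−37.3100)=-0.5598; B=V−Δ·S=34.6548
Check: Δ(0,0)·S0 + B(0,0) = 11.7036 = V0.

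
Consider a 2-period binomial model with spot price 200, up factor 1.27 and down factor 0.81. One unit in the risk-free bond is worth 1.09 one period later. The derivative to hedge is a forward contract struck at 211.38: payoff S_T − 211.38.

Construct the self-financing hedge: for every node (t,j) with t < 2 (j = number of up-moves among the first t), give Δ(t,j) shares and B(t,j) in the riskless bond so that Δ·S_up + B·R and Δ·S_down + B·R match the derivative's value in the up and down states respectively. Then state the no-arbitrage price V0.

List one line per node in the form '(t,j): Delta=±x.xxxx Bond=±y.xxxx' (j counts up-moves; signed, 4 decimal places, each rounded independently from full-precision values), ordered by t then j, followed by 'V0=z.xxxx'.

(0,0): Delta=1.0000 Bond=-177.9143
(1,0): Delta=1.0000 Bond=-193.9266
(1,1): Delta=1.0000 Bond=-193.9266
V0=22.0857

The replicating-portfolio and risk-neutral prices coincide; use p* = (1.09−0.81)/(1.27−0.81) = 0.6087 for the latter.
Payoff layer (t=2): V(2,0)=-80.1600, V(2,1)=-5.6400, V(2,2)=111.2000
  t=1,j=0: stock 162.0000 → up 205.7400 (V=-5.6400), down 131.2200 (V=-80.1600). Price -31.9266; hedge Δ=1.0000, bond B=-193.9266.
  t=1,j=1: stock 254.0000 → up 322.5800 (V=111.2000), down 205.7400 (V=-5.6400). Price 60.0734; hedge Δ=1.0000, bond B=-193.9266.
  t=0,j=0: stock 200.0000 → up 254.0000 (V=60.0734), down 162.0000 (V=-31.9266). Price 22.0857; hedge Δ=1.0000, bond B=-177.9143.
Self-financing check: at every node Δ·S+B equals the discounted successor values.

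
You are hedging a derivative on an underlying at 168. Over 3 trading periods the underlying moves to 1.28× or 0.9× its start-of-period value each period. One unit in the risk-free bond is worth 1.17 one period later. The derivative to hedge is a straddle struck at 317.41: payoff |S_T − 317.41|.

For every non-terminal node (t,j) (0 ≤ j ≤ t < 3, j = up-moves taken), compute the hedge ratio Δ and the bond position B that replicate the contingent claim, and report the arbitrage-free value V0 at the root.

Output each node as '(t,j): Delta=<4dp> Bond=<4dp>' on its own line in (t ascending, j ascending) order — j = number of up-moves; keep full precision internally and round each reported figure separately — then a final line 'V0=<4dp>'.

(0,0): Delta=-0.5966 Bond=146.0547
(1,0): Delta=-1.0000 Bond=231.8723
(1,1): Delta=-0.4811 Bond=146.0369
(2,0): Delta=-1.0000 Bond=271.2906
(2,1): Delta=-1.0000 Bond=271.2906
(2,2): Delta=-0.3324 Bond=129.9483
V0=45.8195

No-arbitrage ⇒ martingale measure with p* = (R−d)/(u−d) = 0.7105.
At expiry t=3: V(3,0)=194.9380, V(3,1)=143.2276, V(3,2)=69.6839, V(3,3)=34.9115
Node (2,0) S=136.0800: V=(p*·143.2276+(1−p*)·194.9380)/1.17=135.2106; Δ=(143.2276−194.9380)/(174.1824−122.4720)=-1.0000; B=V−Δ·S=271.2906
Node (2,1) S=193.5360: V=(p*·69.6839+(1−p*)·143.2276)/1.17=77.7546; Δ=(69.6839−143.2276)/(247.7261−174.1824)=-1.0000; B=V−Δ·S=271.2906
Node (2,2) S=275.2512: V=(p*·34.9115+(1−p*)·69.6839)/1.17=38.4421; Δ=(34.9115−69.6839)/(352.3215−247.7261)=-0.3324; B=V−Δ·S=129.9483
Node (1,0) S=151.2000: V=(p*·77.7546+(1−p*)·135.2106)/1.17=80.6723; Δ=(77.7546−135.2106)/(193.5360−136.0800)=-1.0000; B=V−Δ·S=231.8723
Node (1,1) S=215.0400: V=(p*·38.4421+(1−p*)·77.7546)/1.17=42.5829; Δ=(38.4421−77.7546)/(275.2512−193.5360)=-0.4811; B=V−Δ·S=146.0369
Node (0,0) S=168.0000: V=(p*·42.5829+(1−p*)·80.6723)/1.17=45.8195; Δ=(42.5829−80.6723)/(215.0400−151.2000)=-0.5966; B=V−Δ·S=146.0547
The time-0 hedge costs 45.8195, which is the no-arbitrage price.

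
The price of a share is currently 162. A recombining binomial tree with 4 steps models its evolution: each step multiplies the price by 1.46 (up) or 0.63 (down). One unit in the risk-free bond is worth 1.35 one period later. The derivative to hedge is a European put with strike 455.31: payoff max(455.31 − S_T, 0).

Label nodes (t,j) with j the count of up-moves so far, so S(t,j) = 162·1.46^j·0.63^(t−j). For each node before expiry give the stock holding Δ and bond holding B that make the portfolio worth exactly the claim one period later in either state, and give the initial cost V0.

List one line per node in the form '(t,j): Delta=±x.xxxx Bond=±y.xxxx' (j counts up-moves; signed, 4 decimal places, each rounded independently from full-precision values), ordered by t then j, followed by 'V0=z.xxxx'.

(0,0): Delta=-0.4460 Bond=95.1957
(1,0): Delta=-1.0000 Bond=185.0572
(1,1): Delta=-0.4095 Bond=119.8757
(2,0): Delta=-1.0000 Bond=249.8272
(2,1): Delta=-1.0000 Bond=249.8272
(2,2): Delta=-0.3705 Bond=148.3884
(3,0): Delta=-1.0000 Bond=337.2667
(3,1): Delta=-1.0000 Bond=337.2667
(3,2): Delta=-1.0000 Bond=337.2667
(3,3): Delta=-0.3290 Bond=179.4027
V0=22.9465

Since d<R<u, set p* = (R−d)/(u−d) = 0.8675; price each node as the discounted p*-expectation of its children.
At expiry t=4: V(4,0)=429.7902, V(4,1)=396.1689, V(4,2)=318.2528, V(4,3)=137.6854, V(4,4)=0.0000
  t=3,j=0: stock 40.5076 → up 59.1411 (V=396.1689), down 25.5198 (V=429.7902). Price 296.7591; hedge Δ=-1.0000, bond B=337.2667.
  t=3,j=1: stock 93.8748 → up 137.0572 (V=318.2528), down 59.1411 (V=396.1689). Price 243.3919; hedge Δ=-1.0000, bond B=337.2667.
  t=3,j=2: stock 217.5511 → up 317.6246 (V=137.6854), down 137.0572 (V=318.2528). Price 119.7156; hedge Δ=-1.0000, bond B=337.2667.
  t=3,j=3: stock 504.1660 → up 736.0824 (V=0.0000), down 317.6246 (V=137.6854). Price 13.5166; hedge Δ=-0.3290, bond B=179.4027.
  t=2,j=0: stock 64.2978 → up 93.8748 (V=243.3919), down 40.5076 (V=296.7591). Price 185.5294; hedge Δ=-1.0000, bond B=249.8272.
  t=2,j=1: stock 149.0076 → up 217.5511 (V=119.7156), down 93.8748 (V=243.3919). Price 100.8196; hedge Δ=-1.0000, bond B=249.8272.
  t=2,j=2: stock 345.3192 → up 504.1660 (V=13.5166), down 217.5511 (V=119.7156). Price 20.4379; hedge Δ=-0.3705, bond B=148.3884.
  t=1,j=0: stock 102.0600 → up 149.0076 (V=100.8196), down 64.2978 (V=185.5294). Price 82.9972; hedge Δ=-1.0000, bond B=185.0572.
  t=1,j=1: stock 236.5200 → up 345.3192 (V=20.4379), down 149.0076 (V=100.8196). Price 23.0303; hedge Δ=-0.4095, bond B=119.8757.
  t=0,j=0: stock 162.0000 → up 236.5200 (V=23.0303), down 102.0600 (V=82.9972). Price 22.9465; hedge Δ=-0.4460, bond B=95.1957.
Root portfolio cost Δ·162+B reproduces V0=22.9465.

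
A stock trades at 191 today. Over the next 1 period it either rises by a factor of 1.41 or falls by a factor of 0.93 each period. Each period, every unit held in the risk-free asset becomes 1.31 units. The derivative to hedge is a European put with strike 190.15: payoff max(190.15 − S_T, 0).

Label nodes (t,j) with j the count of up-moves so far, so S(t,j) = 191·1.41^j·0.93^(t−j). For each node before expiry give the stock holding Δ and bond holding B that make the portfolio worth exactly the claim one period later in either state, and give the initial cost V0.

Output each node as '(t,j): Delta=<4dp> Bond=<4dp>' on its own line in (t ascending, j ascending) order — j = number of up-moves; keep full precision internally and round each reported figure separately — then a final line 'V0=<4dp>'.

(0,0): Delta=-0.1366 Bond=28.0744
V0=1.9911

No-arbitrage ⇒ martingale measure with p* = (R−d)/(u−d) = 0.7917.
Payoff layer (t=1): V(1,0)=12.5200, V(1,1)=0.0000
Node (0,0) S=191.0000: V=(p*·0.0000+(1−p*)·12.5200)/1.31=1.9911; Δ=(0.0000−12.5200)/(269.3100−177.6300)=-0.1366; B=V−Δ·S=28.0744
Check: Δ(0,0)·S0 + B(0,0) = 1.9911 = V0.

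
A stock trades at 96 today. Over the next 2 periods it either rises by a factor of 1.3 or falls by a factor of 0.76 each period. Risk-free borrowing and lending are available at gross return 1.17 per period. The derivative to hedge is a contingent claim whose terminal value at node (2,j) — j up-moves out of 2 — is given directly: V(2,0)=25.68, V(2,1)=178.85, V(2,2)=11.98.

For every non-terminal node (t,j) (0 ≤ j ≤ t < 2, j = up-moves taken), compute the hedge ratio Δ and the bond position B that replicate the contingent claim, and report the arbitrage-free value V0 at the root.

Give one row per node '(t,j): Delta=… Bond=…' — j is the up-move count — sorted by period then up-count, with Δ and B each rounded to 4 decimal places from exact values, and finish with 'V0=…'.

(0,0): Delta=-1.4809 Bond=196.0653
(1,0): Delta=3.8877 Bond=-162.3014
(1,1): Delta=-2.4761 Bond=353.5932
V0=53.8948

Under the risk-neutral measure, an up-move has probability p* = (R−d)/(u−d) = 0.7593 and values discount at R = 1.17.
At expiry t=2: V(2,0)=25.6800, V(2,1)=178.8500, V(2,2)=11.9800
Node (1,0) S=72.9600: V=(p*·178.8500+(1−p*)·25.6800)/1.17=121.3468; Δ=(178.8500−25.6800)/(94.8480−55.4496)=3.8877; B=V−Δ·S=-162.3014
Node (1,1) S=124.8000: V=(p*·11.9800+(1−p*)·178.8500)/1.17=44.5747; Δ=(11.9800−178.8500)/(162.2400−94.8480)=-2.4761; B=V−Δ·S=353.5932
Node (0,0) S=96.0000: V=(p*·44.5747+(1−p*)·121.3468)/1.17=53.8948; Δ=(44.5747−121.3468)/(124.8000−72.9600)=-1.4809; B=V−Δ·S=196.0653
Check: Δ(0,0)·S0 + B(0,0) = 53.8948 = V0.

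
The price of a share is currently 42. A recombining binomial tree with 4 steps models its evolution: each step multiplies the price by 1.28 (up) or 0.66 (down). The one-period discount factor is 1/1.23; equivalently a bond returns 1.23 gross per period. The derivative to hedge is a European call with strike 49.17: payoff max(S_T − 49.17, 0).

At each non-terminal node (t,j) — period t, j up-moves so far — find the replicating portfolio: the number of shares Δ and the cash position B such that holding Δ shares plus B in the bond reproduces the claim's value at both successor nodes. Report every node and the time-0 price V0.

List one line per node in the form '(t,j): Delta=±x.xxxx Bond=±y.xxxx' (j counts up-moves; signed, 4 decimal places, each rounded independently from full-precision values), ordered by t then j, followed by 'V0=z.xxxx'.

(0,0): Delta=0.9135 Bond=-17.5452
(1,0): Delta=0.2914 Bond=-4.3337
(1,1): Delta=0.9417 Bond=-23.0935
(2,0): Delta=0.0000 Bond=0.0000
(2,1): Delta=0.3045 Bond=-5.7980
(2,2): Delta=0.9705 Bond=-30.3881
(3,0): Delta=0.0000 Bond=0.0000
(3,1): Delta=0.0000 Bond=0.0000
(3,2): Delta=0.3183 Bond=-7.7572
(3,3): Delta=1.0000 Bond=-39.9756
V0=20.8235

Under the risk-neutral measure, an up-move has probability p* = (R−d)/(u−d) = 0.9194 and values discount at R = 1.23.
Payoff layer (t=4): V(4,0)=0.0000, V(4,1)=0.0000, V(4,2)=0.0000, V(4,3)=8.9631, V(4,4)=63.5729
  t=3,j=0: stock 12.0748 → up 15.4558 (V=0.0000), down 7.9694 (V=0.0000). Price 0.0000; hedge Δ=0.0000, bond B=0.0000.
  t=3,j=1: stock 23.4179 → up 29.9749 (V=0.0000), down 15.4558 (V=0.0000). Price 0.0000; hedge Δ=0.0000, bond B=0.0000.
  t=3,j=2: stock 45.4164 → up 58.1331 (V=8.9631), down 29.9749 (V=0.0000). Price 6.6994; hedge Δ=0.3183, bond B=-7.7572.
  t=3,j=3: stock 88.0804 → up 112.7429 (V=63.5729), down 58.1331 (V=8.9631). Price 48.1048; hedge Δ=1.0000, bond B=-39.9756.
  t=2,j=0: stock 18.2952 → up 23.4179 (V=0.0000), down 12.0748 (V=0.0000). Price 0.0000; hedge Δ=0.0000, bond B=0.0000.
  t=2,j=1: stock 35.4816 → up 45.4164 (V=6.6994), down 23.4179 (V=0.0000). Price 5.0074; hedge Δ=0.3045, bond B=-5.7980.
  t=2,j=2: stock 68.8128 → up 88.0804 (V=48.1048), down 45.4164 (V=6.6994). Price 36.3948; hedge Δ=0.9705, bond B=-30.3881.
  t=1,j=0: stock 27.7200 → up 35.4816 (V=5.0074), down 18.2952 (V=0.0000). Price 3.7427; hedge Δ=0.2914, bond B=-4.3337.
  t=1,j=1: stock 53.7600 → up 68.8128 (V=36.3948), down 35.4816 (V=5.0074). Price 27.5314; hedge Δ=0.9417, bond B=-23.0935.
  t=0,j=0: stock 42.0000 → up 53.7600 (V=27.5314), down 27.7200 (V=3.7427). Price 20.8235; hedge Δ=0.9135, bond B=-17.5452.
Check: Δ(0,0)·S0 + B(0,0) = 20.8235 = V0.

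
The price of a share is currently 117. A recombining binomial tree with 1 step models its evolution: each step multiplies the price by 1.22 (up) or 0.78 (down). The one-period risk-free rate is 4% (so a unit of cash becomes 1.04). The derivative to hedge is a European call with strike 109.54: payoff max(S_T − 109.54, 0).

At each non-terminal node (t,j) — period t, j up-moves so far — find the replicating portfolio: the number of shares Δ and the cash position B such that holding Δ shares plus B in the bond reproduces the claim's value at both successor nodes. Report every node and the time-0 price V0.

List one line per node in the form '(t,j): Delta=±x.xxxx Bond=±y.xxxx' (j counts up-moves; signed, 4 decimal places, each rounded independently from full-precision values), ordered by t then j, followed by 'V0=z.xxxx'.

Since d<R<u, set p* = (R−d)/(u−d) = 0.5909; price each node as the discounted p*-expectation of its children.
Terminal values V(1,·): V(1,0)=0.0000, V(1,1)=33.2000
(0,0): S=117.0000. Δ = (V_up−V_dn)/(S_up−S_dn) = (33.2000−0.0000)/(142.7400−91.2600) = 0.6449. V = [p*·33.2000 + (1−p*)·0.0000]/1.04 = 18.8636. B = V − Δ·S = -56.5909.
The time-0 hedge costs 18.8636, which is the no-arbitrage price.

(0,0): Delta=0.6449 Bond=-56.5909
V0=18.8636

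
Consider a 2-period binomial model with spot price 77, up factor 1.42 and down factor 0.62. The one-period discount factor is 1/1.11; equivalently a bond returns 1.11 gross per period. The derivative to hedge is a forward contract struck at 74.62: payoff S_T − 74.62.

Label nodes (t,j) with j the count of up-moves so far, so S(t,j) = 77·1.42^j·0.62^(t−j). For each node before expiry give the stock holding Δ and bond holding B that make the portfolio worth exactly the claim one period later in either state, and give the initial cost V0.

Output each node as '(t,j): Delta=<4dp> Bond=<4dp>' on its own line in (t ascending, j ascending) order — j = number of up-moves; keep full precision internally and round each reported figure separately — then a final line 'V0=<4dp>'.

(0,0): Delta=1.0000 Bond=-60.5633
(1,0): Delta=1.0000 Bond=-67.2252
(1,1): Delta=1.0000 Bond=-67.2252
V0=16.4367

Since d<R<u, set p* = (R−d)/(u−d) = 0.6125; price each node as the discounted p*-expectation of its children.
At expiry t=2: V(2,0)=-45.0212, V(2,1)=-6.8292, V(2,2)=80.6428
  t=1,j=0: stock 47.7400 → up 67.7908 (V=-6.8292), down 29.5988 (V=-45.0212). Price -19.4852; hedge Δ=1.0000, bond B=-67.2252.
  t=1,j=1: stock 109.3400 → up 155.2628 (V=80.6428), down 67.7908 (V=-6.8292). Price 42.1148; hedge Δ=1.0000, bond B=-67.2252.
  t=0,j=0: stock 77.0000 → up 109.3400 (V=42.1148), down 47.7400 (V=-19.4852). Price 16.4367; hedge Δ=1.0000, bond B=-60.5633.
The time-0 hedge costs 16.4367, which is the no-arbitrage price.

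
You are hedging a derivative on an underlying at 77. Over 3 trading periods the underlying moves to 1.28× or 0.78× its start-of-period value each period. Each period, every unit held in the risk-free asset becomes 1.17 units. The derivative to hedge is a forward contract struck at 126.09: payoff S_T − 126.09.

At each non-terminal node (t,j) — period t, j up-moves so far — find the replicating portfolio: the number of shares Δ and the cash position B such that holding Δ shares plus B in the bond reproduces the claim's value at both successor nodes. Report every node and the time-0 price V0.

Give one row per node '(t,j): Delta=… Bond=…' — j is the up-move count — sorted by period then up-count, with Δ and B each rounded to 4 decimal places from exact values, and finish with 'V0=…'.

Under the risk-neutral measure, an up-move has probability p* = (R−d)/(u−d) = 0.7800 and values discount at R = 1.17.
Terminal values V(3,·): V(3,0)=-89.5495, V(3,1)=-66.1261, V(3,2)=-27.6877, V(3,3)=35.3907
Node (2,0) S=46.8468: V=(p*·-66.1261+(1−p*)·-89.5495)/1.17=-60.9224; Δ=(-66.1261−-89.5495)/(59.9639−36.5405)=1.0000; B=V−Δ·S=-107.7692
Node (2,1) S=76.8768: V=(p*·-27.6877+(1−p*)·-66.1261)/1.17=-30.8924; Δ=(-27.6877−-66.1261)/(98.4023−59.9639)=1.0000; B=V−Δ·S=-107.7692
Node (2,2) S=126.1568: V=(p*·35.3907+(1−p*)·-27.6877)/1.17=18.3876; Δ=(35.3907−-27.6877)/(161.4807−98.4023)=1.0000; B=V−Δ·S=-107.7692
Node (1,0) S=60.0600: V=(p*·-30.8924+(1−p*)·-60.9224)/1.17=-32.0505; Δ=(-30.8924−-60.9224)/(76.8768−46.8468)=1.0000; B=V−Δ·S=-92.1105
Node (1,1) S=98.5600: V=(p*·18.3876+(1−p*)·-30.8924)/1.17=6.4495; Δ=(18.3876−-30.8924)/(126.1568−76.8768)=1.0000; B=V−Δ·S=-92.1105
Node (0,0) S=77.0000: V=(p*·6.4495+(1−p*)·-32.0505)/1.17=-1.7269; Δ=(6.4495−-32.0505)/(98.5600−60.0600)=1.0000; B=V−Δ·S=-78.7269
Root portfolio cost Δ·77+B reproduces V0=-1.7269.

(0,0): Delta=1.0000 Bond=-78.7269
(1,0): Delta=1.0000 Bond=-92.1105
(1,1): Delta=1.0000 Bond=-92.1105
(2,0): Delta=1.0000 Bond=-107.7692
(2,1): Delta=1.0000 Bond=-107.7692
(2,2): Delta=1.0000 Bond=-107.7692
V0=-1.7269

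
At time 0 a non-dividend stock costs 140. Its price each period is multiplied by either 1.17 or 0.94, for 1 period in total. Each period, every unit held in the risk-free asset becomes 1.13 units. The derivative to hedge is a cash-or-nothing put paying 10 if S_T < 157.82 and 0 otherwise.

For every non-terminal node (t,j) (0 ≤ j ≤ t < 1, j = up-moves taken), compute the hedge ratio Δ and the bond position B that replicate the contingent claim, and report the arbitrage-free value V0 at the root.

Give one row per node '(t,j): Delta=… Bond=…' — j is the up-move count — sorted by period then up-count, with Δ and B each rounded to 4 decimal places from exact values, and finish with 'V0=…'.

Under the risk-neutral measure, an up-move has probability p* = (R−d)/(u−d) = 0.8261 and values discount at R = 1.13.
Terminal values V(1,·): V(1,0)=10.0000, V(1,1)=0.0000
Node (0,0) S=140.0000: V=(p*·0.0000+(1−p*)·10.0000)/1.13=1.5391; Δ=(0.0000−10.0000)/(163.8000−131.6000)=-0.3106; B=V−Δ·S=45.0173
The time-0 hedge costs 1.5391, which is the no-arbitrage price.

(0,0): Delta=-0.3106 Bond=45.0173
V0=1.5391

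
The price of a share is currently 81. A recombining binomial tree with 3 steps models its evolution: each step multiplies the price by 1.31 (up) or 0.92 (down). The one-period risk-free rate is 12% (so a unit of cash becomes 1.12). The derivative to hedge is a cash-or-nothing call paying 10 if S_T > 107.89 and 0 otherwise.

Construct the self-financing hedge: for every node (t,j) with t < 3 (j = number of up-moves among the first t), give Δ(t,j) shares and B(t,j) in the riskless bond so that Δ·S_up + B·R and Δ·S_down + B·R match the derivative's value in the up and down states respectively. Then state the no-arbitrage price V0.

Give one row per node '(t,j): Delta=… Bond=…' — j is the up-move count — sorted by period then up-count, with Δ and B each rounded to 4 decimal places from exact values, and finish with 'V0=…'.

(0,0): Delta=0.1261 Bond=-6.5180
(1,0): Delta=0.1575 Bond=-9.6439
(1,1): Delta=0.1051 Bond=-5.0735
(2,0): Delta=0.0000 Bond=0.0000
(2,1): Delta=0.2627 Bond=-21.0623
(2,2): Delta=0.0000 Bond=8.9286
V0=3.6958

No-arbitrage ⇒ martingale measure with p* = (R−d)/(u−d) = 0.5128.
Terminal values V(3,·): V(3,0)=0.0000, V(3,1)=0.0000, V(3,2)=10.0000, V(3,3)=10.0000
(2,0): S=68.5584. Δ = (V_up−V_dn)/(S_up−S_dn) = (0.0000−0.0000)/(89.8115−63.0737) = 0.0000. V = [p*·0.0000 + (1−p*)·0.0000]/1.12 = 0.0000. B = V − Δ·S = 0.0000.
(2,1): S=97.6212. Δ = (V_up−V_dn)/(S_up−S_dn) = (10.0000−0.0000)/(127.8838−89.8115) = 0.2627. V = [p*·10.0000 + (1−p*)·0.0000]/1.12 = 4.5788. B = V − Δ·S = -21.0623.
(2,2): S=139.0041. Δ = (V_up−V_dn)/(S_up−S_dn) = (10.0000−10.0000)/(182.0954−127.8838) = 0.0000. V = [p*·10.0000 + (1−p*)·10.0000]/1.12 = 8.9286. B = V − Δ·S = 8.9286.
(1,0): S=74.5200. Δ = (V_up−V_dn)/(S_up−S_dn) = (4.5788−0.0000)/(97.6212−68.5584) = 0.1575. V = [p*·4.5788 + (1−p*)·0.0000]/1.12 = 2.0965. B = V − Δ·S = -9.6439.
(1,1): S=106.1100. Δ = (V_up−V_dn)/(S_up−S_dn) = (8.9286−4.5788)/(139.0041−97.6212) = 0.1051. V = [p*·8.9286 + (1−p*)·4.5788]/1.12 = 6.0798. B = V − Δ·S = -5.0735.
(0,0): S=81.0000. Δ = (V_up−V_dn)/(S_up−S_dn) = (6.0798−2.0965)/(106.1100−74.5200) = 0.1261. V = [p*·6.0798 + (1−p*)·2.0965]/1.12 = 3.6958. B = V − Δ·S = -6.5180.
Each (Δ,B) replicates both successor values, so the strategy is self-financing and V0 is arbitrage-free.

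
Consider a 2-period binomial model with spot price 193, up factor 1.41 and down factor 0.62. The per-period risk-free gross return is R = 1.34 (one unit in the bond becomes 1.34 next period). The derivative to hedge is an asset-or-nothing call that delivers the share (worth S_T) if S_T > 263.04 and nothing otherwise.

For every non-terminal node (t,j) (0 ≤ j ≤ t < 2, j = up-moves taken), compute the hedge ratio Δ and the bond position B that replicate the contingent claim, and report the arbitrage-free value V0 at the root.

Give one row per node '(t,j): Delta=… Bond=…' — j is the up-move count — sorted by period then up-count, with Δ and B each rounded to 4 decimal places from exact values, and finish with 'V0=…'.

(0,0): Delta=1.7116 Bond=-152.8467
(1,0): Delta=0.0000 Bond=0.0000
(1,1): Delta=1.7848 Bond=-224.7270
V0=177.4993

No-arbitrage ⇒ martingale measure with p* = (R−d)/(u−d) = 0.9114.
Terminal payoffs: V(2,0)=0.0000, V(2,1)=0.0000, V(2,2)=383.7033
Node (1,0) S=119.6600: V=(p*·0.0000+(1−p*)·0.0000)/1.34=0.0000; Δ=(0.0000−0.0000)/(168.7206−74.1892)=0.0000; B=V−Δ·S=0.0000
Node (1,1) S=272.1300: V=(p*·383.7033+(1−p*)·0.0000)/1.34=260.9733; Δ=(383.7033−0.0000)/(383.7033−168.7206)=1.7848; B=V−Δ·S=-224.7270
Node (0,0) S=193.0000: V=(p*·260.9733+(1−p*)·0.0000)/1.34=177.4993; Δ=(260.9733−0.0000)/(272.1300−119.6600)=1.7116; B=V−Δ·S=-152.8467
Root portfolio cost Δ·193+B reproduces V0=177.4993.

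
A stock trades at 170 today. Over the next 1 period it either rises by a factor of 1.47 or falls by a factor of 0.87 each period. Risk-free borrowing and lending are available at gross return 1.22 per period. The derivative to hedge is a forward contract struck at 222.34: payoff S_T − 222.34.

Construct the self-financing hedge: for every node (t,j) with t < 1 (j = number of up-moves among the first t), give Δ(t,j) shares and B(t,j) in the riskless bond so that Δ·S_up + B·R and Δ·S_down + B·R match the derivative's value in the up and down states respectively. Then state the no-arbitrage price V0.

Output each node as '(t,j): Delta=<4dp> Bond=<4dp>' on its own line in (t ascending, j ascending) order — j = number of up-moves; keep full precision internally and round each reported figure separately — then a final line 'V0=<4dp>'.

Under the risk-neutral measure, an up-move has probability p* = (R−d)/(u−d) = 0.5833 and values discount at R = 1.22.
Terminal payoffs: V(1,0)=-74.4400, V(1,1)=27.5600
(0,0): S=170.0000. Δ = (V_up−V_dn)/(S_up−S_dn) = (27.5600−-74.4400)/(249.9000−147.9000) = 1.0000. V = [p*·27.5600 + (1−p*)·-74.4400]/1.22 = -12.2459. B = V − Δ·S = -182.2459.
Each (Δ,B) replicates both successor values, so the strategy is self-financing and V0 is arbitrage-free.

(0,0): Delta=1.0000 Bond=-182.2459
V0=-12.2459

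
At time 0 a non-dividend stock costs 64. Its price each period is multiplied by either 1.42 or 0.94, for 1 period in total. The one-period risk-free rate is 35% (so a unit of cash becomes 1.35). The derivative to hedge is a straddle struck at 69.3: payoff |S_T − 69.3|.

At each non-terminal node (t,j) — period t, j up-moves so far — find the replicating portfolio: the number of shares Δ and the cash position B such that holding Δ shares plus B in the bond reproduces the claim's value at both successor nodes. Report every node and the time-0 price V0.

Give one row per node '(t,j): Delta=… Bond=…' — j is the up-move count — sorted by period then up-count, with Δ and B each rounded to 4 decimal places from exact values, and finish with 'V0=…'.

(0,0): Delta=0.4049 Bond=-11.2753
V0=14.6414

No-arbitrage ⇒ martingale measure with p* = (R−d)/(u−d) = 0.8542.
At expiry t=1: V(1,0)=9.1400, V(1,1)=21.5800
(0,0): S=64.0000. Δ = (V_up−V_dn)/(S_up−S_dn) = (21.5800−9.1400)/(90.8800−60.1600) = 0.4049. V = [p*·21.5800 + (1−p*)·9.1400]/1.35 = 14.6414. B = V − Δ·S = -11.2753.
Each (Δ,B) replicates both successor values, so the strategy is self-financing and V0 is arbitrage-free.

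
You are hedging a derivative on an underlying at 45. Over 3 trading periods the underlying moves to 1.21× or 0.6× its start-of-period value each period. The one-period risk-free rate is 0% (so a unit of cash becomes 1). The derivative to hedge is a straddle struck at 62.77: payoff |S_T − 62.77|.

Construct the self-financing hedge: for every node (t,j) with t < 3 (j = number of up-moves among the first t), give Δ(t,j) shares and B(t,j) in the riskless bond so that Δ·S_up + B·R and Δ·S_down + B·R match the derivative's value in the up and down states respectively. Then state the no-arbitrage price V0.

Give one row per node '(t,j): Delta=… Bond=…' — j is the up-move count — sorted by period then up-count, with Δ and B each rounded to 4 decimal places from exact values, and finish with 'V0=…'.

(0,0): Delta=-0.4690 Bond=48.4320
(1,0): Delta=-1.0000 Bond=62.7700
(1,1): Delta=-0.3307 Bond=40.9046
(2,0): Delta=-1.0000 Bond=62.7700
(2,1): Delta=-1.0000 Bond=62.7700
(2,2): Delta=-0.1565 Bond=29.4253
V0=27.3286

No-arbitrage ⇒ martingale measure with p* = (R−d)/(u−d) = 0.6557.
Terminal payoffs: V(3,0)=53.0500, V(3,1)=43.1680, V(3,2)=23.2393, V(3,3)=16.9502
(2,0): S=16.2000. Δ = (V_up−V_dn)/(S_up−S_dn) = (43.1680−53.0500)/(19.6020−9.7200) = -1.0000. V = [p*·43.1680 + (1−p*)·53.0500]/1 = 46.5700. B = V − Δ·S = 62.7700.
(2,1): S=32.6700. Δ = (V_up−V_dn)/(S_up−S_dn) = (23.2393−43.1680)/(39.5307−19.6020) = -1.0000. V = [p*·23.2393 + (1−p*)·43.1680]/1 = 30.1000. B = V − Δ·S = 62.7700.
(2,2): S=65.8845. Δ = (V_up−V_dn)/(S_up−S_dn) = (16.9502−23.2393)/(79.7202−39.5307) = -0.1565. V = [p*·16.9502 + (1−p*)·23.2393]/1 = 19.1153. B = V − Δ·S = 29.4253.
(1,0): S=27.0000. Δ = (V_up−V_dn)/(S_up−S_dn) = (30.1000−46.5700)/(32.6700−16.2000) = -1.0000. V = [p*·30.1000 + (1−p*)·46.5700]/1 = 35.7700. B = V − Δ·S = 62.7700.
(1,1): S=54.4500. Δ = (V_up−V_dn)/(S_up−S_dn) = (19.1153−30.1000)/(65.8845−32.6700) = -0.3307. V = [p*·19.1153 + (1−p*)·30.1000]/1 = 22.8969. B = V − Δ·S = 40.9046.
(0,0): S=45.0000. Δ = (V_up−V_dn)/(S_up−S_dn) = (22.8969−35.7700)/(54.4500−27.0000) = -0.4690. V = [p*·22.8969 + (1−p*)·35.7700]/1 = 27.3286. B = V − Δ·S = 48.4320.
The time-0 hedge costs 27.3286, which is the no-arbitrage price.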